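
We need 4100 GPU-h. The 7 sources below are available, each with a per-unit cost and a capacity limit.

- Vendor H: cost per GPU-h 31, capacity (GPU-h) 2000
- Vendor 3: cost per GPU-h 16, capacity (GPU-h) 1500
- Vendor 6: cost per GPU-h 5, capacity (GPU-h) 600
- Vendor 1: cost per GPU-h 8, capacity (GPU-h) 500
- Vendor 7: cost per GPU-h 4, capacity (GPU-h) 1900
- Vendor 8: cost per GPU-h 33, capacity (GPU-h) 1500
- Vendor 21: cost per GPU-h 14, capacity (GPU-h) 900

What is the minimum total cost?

30400

Cheapest first:
Vendor 7 (4): use full 1900 → 2200 GPU-h to go.
Take 600 from Vendor 6 at 5 → need 1600 more.
Vendor 1 (8): use full 500 → 1100 GPU-h to go.
Vendor 21 (14): use full 900 → 200 GPU-h to go.
Take 200 from Vendor 3 at 16 to finish.
Vendor H, Vendor 8: unused.
Cost = 1900×4 + 600×5 + 500×8 + 900×14 + 200×16 = 30400.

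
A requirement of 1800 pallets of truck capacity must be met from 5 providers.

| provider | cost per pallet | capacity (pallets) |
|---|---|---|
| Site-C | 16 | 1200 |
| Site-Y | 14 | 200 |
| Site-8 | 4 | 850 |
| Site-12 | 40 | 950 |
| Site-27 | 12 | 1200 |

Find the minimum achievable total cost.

14800

Cheapest first:
Site-8 at 4: take all 850 pallets → 950 still needed.
Site-27 (12): take the remaining 950 → done.
Site-Y, Site-C, Site-12: unused.
Cost = 850×4 + 950×12 = 14800.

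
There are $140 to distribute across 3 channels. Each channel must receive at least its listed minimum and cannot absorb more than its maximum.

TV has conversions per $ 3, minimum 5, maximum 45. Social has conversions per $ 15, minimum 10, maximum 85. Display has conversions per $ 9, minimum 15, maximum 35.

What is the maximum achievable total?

1650

Meeting every minimum uses 5+10+15 = 30 $, leaving 110.
Order the channels by conversions per $: Social 15 > Display 9 > TV 3.
Social: +75 to 85 (cap) — 35 left.
Give Display 20 more to hit its cap of 35 — 15 left.
Only 15 left; TV takes them to reach 20.
Total = 3×20 + 15×85 + 9×35 = 1650.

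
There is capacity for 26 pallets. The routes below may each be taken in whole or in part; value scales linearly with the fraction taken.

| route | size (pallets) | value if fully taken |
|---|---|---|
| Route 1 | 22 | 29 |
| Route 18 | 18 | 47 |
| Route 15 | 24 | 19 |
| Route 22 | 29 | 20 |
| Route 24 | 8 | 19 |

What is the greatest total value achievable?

Rank by value-to-size ratio: Route 18 47/18≈2.61, Route 24 19/8≈2.38, Route 1 29/22≈1.32, Route 15 19/24≈0.792, Route 22 20/29≈0.69.
Take all of Route 18 (18 pallets, value 47) → 8 pallets left.
All 8 pallets of Route 24 fit (value 19) → 0 remain.
Total value = 66.

66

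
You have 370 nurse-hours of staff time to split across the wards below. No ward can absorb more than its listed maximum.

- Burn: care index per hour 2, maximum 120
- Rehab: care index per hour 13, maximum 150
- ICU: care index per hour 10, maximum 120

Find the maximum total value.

3350

Order the wards by care index per hour: Rehab 13 > ICU 10 > Burn 2.
Rehab takes 150 to reach its cap of 150 → 220 left.
ICU: +120 to 120 (cap) → 100 left.
Burn has room for 120 but only 100 remain, so it gets 100.
Total = 2×100 + 13×150 + 10×120 = 3350.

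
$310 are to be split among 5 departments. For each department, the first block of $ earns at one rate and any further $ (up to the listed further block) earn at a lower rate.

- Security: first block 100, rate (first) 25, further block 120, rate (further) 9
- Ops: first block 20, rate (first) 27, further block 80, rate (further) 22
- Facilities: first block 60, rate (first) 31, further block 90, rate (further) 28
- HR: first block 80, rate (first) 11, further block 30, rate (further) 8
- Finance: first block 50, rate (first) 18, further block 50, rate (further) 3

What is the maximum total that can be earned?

8300

Order all 10 blocks by rate: Facilities/tier1 31 > Facilities/tier2 28 > Ops/tier1 27 > Security/tier1 25 > Ops/tier2 22 > Finance/tier1 18 > HR/tier1 11 > Security/tier2 9 > HR/tier2 8 > Finance/tier2 3.
Fill Facilities tier1 block (60 at 31) — 250 left.
Fill Facilities tier2 block (90 at 28) — 160 left.
Ops tier1 at 27: fill all 20 — 140 left.
Security tier1 at 25: fill all 100 — 40 left.
Ops/tier2: +40 of 80 at 22; pool empty.
Total = 31×60 + 28×90 + 27×20 + 25×100 + 22×40 = 8300.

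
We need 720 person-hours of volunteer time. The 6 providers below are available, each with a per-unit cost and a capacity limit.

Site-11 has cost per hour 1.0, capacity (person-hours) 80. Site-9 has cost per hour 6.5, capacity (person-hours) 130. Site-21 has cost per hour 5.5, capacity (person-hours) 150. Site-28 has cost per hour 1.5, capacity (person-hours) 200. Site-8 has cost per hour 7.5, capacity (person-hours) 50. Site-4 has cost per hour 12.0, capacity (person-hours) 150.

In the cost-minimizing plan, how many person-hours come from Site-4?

Fill from the cheapest provider first.
Site-11 at 1.0: take all 80 person-hours → 640 still needed.
Site-28 at 1.5: take all 200 person-hours → 440 still needed.
Take 150 from Site-21 at 5.5 → need 290 more.
Site-9 at 6.5: take all 130 person-hours → 160 still needed.
Site-8 at 7.5: take all 50 person-hours → 110 still needed.
Take 110 from Site-4 at 12.0 to finish.

110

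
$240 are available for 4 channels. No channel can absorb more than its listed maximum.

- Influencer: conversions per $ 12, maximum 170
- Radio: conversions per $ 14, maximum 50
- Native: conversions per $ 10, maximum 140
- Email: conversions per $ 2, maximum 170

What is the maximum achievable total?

2940

Highest conversions per $ first: Radio 14 > Influencer 12 > Native 10 > Email 2.
Radio: +50 to 50 (cap) — 190 left.
Influencer: +170 to 170 (cap) — 20 left.
Only 20 left; Native takes them to reach 20.
Total = 12×170 + 14×50 + 10×20 = 2940.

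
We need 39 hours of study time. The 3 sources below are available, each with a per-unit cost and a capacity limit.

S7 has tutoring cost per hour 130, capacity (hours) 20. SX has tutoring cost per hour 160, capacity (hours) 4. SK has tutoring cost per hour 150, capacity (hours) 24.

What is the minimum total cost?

5450

Cheapest first:
S7 at 130: take all 20 hours ; 19 still needed.
SK at 150: take 19 of its 24 ; requirement met.
SX: unused.
Cost = 20×130 + 19×150 = 5450.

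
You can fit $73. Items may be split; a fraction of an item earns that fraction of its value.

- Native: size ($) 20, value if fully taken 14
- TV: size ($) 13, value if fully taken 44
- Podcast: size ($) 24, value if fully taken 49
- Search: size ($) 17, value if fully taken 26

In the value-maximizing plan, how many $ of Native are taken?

Rank by value-to-size ratio: TV 44/13≈3.38, Podcast 49/24≈2.04, Search 26/17≈1.53, Native 14/20≈0.7.
Take all of TV (13 $, value 44) ; 60 $ left.
Take all of Podcast (24 $, value 49) ; 36 $ left.
All 17 $ of Search fit (value 26) ; 19 remain.
19 $ left: a 19/20 share of Native gives 14×19/20 = 13.3.

19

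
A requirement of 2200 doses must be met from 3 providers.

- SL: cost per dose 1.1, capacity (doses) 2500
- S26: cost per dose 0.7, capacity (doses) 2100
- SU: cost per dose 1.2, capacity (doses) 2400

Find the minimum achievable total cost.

Fill from the cheapest provider first.
Take 2100 from S26 at 0.7 → need 100 more.
SL at 1.1: take 100 of its 2500 → requirement met.
SU: unused.
Cost = 2100×0.7 + 100×1.1 = 1580.

1580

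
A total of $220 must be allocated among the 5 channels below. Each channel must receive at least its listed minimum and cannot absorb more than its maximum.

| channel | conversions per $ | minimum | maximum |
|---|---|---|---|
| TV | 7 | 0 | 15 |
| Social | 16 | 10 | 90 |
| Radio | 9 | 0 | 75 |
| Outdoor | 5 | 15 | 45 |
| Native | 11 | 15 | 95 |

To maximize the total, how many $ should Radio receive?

20

Meeting every minimum uses 0+10+0+15+15 = 40 $, leaving 180.
Highest conversions per $ first: Social 16 > Native 11 > Radio 9 > TV 7 > Outdoor 5.
Social: +80 to 90 (cap) ; 100 left.
Native takes 80 more to reach its cap of 95 ; 20 left.
Radio has room for 75 more but only 20 remain, so it gets 20.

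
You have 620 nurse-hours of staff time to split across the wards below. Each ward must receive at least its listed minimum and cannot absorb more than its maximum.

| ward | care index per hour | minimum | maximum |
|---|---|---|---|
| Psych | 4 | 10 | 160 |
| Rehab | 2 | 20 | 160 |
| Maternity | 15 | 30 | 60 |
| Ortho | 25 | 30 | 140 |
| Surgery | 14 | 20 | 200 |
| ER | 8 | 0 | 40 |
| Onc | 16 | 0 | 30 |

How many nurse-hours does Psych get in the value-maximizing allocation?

130

Meeting every minimum uses 10+20+30+30+20+0+0 = 110 nurse-hours, leaving 510.
Order the wards by care index per hour: Ortho 25 > Onc 16 > Maternity 15 > Surgery 14 > ER 8 > Psych 4 > Rehab 2.
Give Ortho 110 more to hit its cap of 140 — 400 left.
Onc: +30 to 30 (cap) — 370 left.
Maternity: +30 to 60 (cap) — 340 left.
Surgery: +180 to 200 (cap) — 160 left.
Give ER 40 more to hit its cap of 40 — 120 left.
Psych: +120 (room for 150) → 130. Pool exhausted.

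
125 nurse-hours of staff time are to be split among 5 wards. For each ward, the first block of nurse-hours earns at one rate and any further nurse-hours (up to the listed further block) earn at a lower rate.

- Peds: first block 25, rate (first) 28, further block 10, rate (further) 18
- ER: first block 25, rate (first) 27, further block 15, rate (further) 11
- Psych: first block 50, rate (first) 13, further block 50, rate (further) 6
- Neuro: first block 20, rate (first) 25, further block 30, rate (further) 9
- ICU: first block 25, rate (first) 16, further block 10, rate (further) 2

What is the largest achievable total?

Rank every tier by rate: Peds/first 28 > ER/first 27 > Neuro/first 25 > Peds/second 18 > ICU/first 16 > Psych/first 13 > ER/second 11 > Neuro/second 9 > Psych/second 6 > ICU/second 2.
Peds/first (28): +25 → 100 left.
Fill ER first block (25 at 27) → 75 left.
Fill Neuro first block (20 at 25) → 55 left.
Peds/second (18): +10 → 45 left.
ICU/first (16): +25 → 20 left.
Psych first at 13: only 20 left, fill 20.
Total = 28×25 + 27×25 + 25×20 + 18×10 + 16×25 + 13×20 = 2715.

2715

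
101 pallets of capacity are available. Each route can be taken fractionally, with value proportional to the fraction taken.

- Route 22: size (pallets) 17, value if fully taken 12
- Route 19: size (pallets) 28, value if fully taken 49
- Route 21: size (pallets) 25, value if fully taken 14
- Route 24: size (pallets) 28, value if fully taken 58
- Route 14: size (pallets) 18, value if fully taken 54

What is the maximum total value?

178.6

Rank by value-to-size ratio: Route 14 54/18≈3, Route 24 58/28≈2.07, Route 19 49/28≈1.75, Route 22 12/17≈0.706, Route 21 14/25≈0.56.
All 18 pallets of Route 14 fit (value 54) ; 83 remain.
All 28 pallets of Route 24 fit (value 58) ; 55 remain.
Route 19: take in full, 28 pallets for value 49 ; 27 left.
All 17 pallets of Route 22 fit (value 12) ; 10 remain.
10 pallets left: a 10/25 share of Route 21 gives 14×10/25 = 5.6.
Total value = 178.6.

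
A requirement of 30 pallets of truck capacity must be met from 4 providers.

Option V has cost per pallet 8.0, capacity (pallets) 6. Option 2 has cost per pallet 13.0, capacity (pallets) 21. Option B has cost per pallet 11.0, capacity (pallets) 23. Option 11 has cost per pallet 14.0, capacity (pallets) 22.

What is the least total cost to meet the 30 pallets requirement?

314

Fill from the cheapest provider first.
Option V at 8.0: take all 6 pallets → 24 still needed.
Option B at 11.0: take all 23 pallets → 1 still needed.
Option 2 (13.0): take the remaining 1 → done.
Option 11: unused.
Cost = 6×8.0 + 23×11.0 + 1×13.0 = 314.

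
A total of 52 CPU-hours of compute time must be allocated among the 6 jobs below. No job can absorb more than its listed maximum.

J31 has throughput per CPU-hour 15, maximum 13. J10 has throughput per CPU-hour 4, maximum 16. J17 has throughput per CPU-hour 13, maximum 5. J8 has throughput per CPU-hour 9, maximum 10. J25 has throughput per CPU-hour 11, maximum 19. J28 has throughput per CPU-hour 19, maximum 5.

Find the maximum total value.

Order the jobs by throughput per CPU-hour: J28 19 > J31 15 > J17 13 > J25 11 > J8 9 > J10 4.
J28: +5 to 5 (cap) ; 47 left.
J31: +13 to 13 (cap) ; 34 left.
J17 takes 5 to reach its cap of 5 ; 29 left.
Give J25 19 to hit its cap of 19 ; 10 left.
J8: +10 to 10 (cap) ; 0 left.
Total = 15×13 + 13×5 + 9×10 + 11×19 + 19×5 = 654.

654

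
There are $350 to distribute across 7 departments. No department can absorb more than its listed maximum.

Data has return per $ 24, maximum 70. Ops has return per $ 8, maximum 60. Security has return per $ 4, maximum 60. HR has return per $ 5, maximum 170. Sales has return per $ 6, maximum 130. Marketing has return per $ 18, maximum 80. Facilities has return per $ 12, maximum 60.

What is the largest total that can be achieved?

4800

Highest return per $ first: Data 24 > Marketing 18 > Facilities 12 > Ops 8 > Sales 6 > HR 5 > Security 4.
Give Data 70 to hit its cap of 70 ; 280 left.
Marketing takes 80 to reach its cap of 80 ; 200 left.
Give Facilities 60 to hit its cap of 60 ; 140 left.
Give Ops 60 to hit its cap of 60 ; 80 left.
Sales: +80 (room for 130) → 80. Pool exhausted.
Total = 24×70 + 8×60 + 6×80 + 18×80 + 12×60 = 4800.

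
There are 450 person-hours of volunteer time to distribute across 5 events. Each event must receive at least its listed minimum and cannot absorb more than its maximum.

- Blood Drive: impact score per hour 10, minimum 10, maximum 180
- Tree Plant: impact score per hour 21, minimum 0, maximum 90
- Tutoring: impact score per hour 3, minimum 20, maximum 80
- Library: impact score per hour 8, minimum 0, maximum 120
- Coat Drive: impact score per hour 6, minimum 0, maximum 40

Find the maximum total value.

4950

Meeting every minimum uses 10+0+20+0+0 = 30 person-hours, leaving 420.
Rank by impact score per hour: Tree Plant 21 > Blood Drive 10 > Library 8 > Coat Drive 6 > Tutoring 3.
Tree Plant: +90 to 90 (cap) → 330 left.
Blood Drive takes 170 more to reach its cap of 180 → 160 left.
Library takes 120 more to reach its cap of 120 → 40 left.
Coat Drive takes 40 more to reach its cap of 40 → 0 left.
Total = 10×180 + 21×90 + 3×20 + 8×120 + 6×40 = 4950.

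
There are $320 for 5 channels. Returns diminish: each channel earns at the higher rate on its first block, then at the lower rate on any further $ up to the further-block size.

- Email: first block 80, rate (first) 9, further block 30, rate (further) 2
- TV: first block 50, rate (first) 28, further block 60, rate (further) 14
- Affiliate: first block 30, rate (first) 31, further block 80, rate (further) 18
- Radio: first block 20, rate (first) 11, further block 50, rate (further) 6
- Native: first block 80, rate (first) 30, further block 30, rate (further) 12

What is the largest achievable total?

7250

Order all 10 blocks by rate: Affiliate/first 31 > Native/first 30 > TV/first 28 > Affiliate/second 18 > TV/second 14 > Native/second 12 > Radio/first 11 > Email/first 9 > Radio/second 6 > Email/second 2.
Affiliate first at 31: fill all 30 ; 290 left.
Native/first (30): +80 ; 210 left.
TV first at 28: fill all 50 ; 160 left.
Fill Affiliate second block (80 at 18) ; 80 left.
TV/second (14): +60 ; 20 left.
Native second at 12: only 20 left, fill 20.
Total = 31×30 + 30×80 + 28×50 + 18×80 + 14×60 + 12×20 = 7250.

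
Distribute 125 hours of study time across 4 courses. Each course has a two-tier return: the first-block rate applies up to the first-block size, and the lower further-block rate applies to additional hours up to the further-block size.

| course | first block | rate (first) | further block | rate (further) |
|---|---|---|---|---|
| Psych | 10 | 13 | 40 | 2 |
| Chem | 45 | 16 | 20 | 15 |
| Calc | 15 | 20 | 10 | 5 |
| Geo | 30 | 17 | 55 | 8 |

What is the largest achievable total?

2000

Treat each block as its own option and order by rate: Calc/T1 20 > Geo/T1 17 > Chem/T1 16 > Chem/T2 15 > Psych/T1 13 > Geo/T2 8 > Calc/T2 5 > Psych/T2 2.
Fill Calc T1 block (15 at 20) — 110 left.
Geo/T1 (17): +30 — 80 left.
Chem/T1 (16): +45 — 35 left.
Chem/T2 (15): +20 — 15 left.
Psych/T1 (13): +10 — 5 left.
Geo/T2: +5 of 55 at 8; pool empty.
Total = 20×15 + 17×30 + 16×45 + 15×20 + 13×10 + 8×5 = 2000.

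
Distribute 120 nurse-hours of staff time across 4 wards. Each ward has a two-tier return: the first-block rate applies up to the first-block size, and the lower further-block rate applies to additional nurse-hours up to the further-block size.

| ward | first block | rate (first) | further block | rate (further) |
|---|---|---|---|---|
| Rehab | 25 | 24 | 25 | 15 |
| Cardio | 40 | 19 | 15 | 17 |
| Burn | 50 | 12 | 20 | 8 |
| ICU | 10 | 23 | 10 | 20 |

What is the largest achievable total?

Order all 8 blocks by rate: Rehab/first 24 > ICU/first 23 > ICU/second 20 > Cardio/first 19 > Cardio/second 17 > Rehab/second 15 > Burn/first 12 > Burn/second 8.
Rehab first at 24: fill all 25 → 95 left.
ICU first at 23: fill all 10 → 85 left.
Fill ICU second block (10 at 20) → 75 left.
Cardio first at 19: fill all 40 → 35 left.
Cardio second at 17: fill all 15 → 20 left.
20 remain; put them into Rehab second at 15.
Total = 24×25 + 23×10 + 20×10 + 19×40 + 17×15 + 15×20 = 2345.

2345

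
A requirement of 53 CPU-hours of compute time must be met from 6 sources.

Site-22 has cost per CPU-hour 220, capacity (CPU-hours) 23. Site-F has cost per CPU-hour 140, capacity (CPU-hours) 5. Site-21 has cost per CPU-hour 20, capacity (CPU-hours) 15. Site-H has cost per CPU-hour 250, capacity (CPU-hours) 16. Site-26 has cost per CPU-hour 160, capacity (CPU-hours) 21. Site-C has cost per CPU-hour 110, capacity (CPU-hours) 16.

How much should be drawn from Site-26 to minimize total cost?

Use sources in increasing cost order.
Site-21 at 20: take all 15 CPU-hours — 38 still needed.
Site-C at 110: take all 16 CPU-hours — 22 still needed.
Take 5 from Site-F at 140 — need 17 more.
Take 17 from Site-26 at 160 to finish.
Site-22, Site-H: unused.

17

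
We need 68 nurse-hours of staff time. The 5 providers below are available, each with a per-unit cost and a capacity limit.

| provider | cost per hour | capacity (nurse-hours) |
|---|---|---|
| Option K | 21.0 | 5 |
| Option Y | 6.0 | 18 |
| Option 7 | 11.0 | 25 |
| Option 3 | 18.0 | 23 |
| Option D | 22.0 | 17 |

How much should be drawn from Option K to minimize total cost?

Use providers in increasing cost order.
Option Y (6.0): use full 18 → 50 nurse-hours to go.
Option 7 (11.0): use full 25 → 25 nurse-hours to go.
Option 3 at 18.0: take all 23 nurse-hours → 2 still needed.
Option K at 21.0: take 2 of its 5 → requirement met.
Option D: unused.

2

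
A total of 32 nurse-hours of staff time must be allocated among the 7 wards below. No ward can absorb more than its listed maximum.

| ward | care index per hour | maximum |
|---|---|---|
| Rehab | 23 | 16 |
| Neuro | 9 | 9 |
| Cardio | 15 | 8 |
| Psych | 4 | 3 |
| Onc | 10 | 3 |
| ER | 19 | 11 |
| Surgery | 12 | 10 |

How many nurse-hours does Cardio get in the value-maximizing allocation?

5

Order the wards by care index per hour: Rehab 23 > ER 19 > Cardio 15 > Surgery 12 > Onc 10 > Neuro 9 > Psych 4.
Rehab takes 16 to reach its cap of 16 ; 16 left.
ER takes 11 to reach its cap of 11 ; 5 left.
Cardio: +5 (room for 8) → 5. Pool exhausted.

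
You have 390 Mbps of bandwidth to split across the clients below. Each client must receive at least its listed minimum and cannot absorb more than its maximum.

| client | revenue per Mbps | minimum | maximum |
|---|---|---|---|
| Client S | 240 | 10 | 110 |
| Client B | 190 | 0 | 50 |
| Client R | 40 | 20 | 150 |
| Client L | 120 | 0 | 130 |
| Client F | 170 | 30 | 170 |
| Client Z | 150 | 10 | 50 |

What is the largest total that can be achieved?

Meeting every minimum uses 10+0+20+0+30+10 = 70 Mbps, leaving 320.
Order the clients by revenue per Mbps: Client S 240 > Client B 190 > Client F 170 > Client Z 150 > Client L 120 > Client R 40.
Client S: +100 to 110 (cap) → 220 left.
Client B: +50 to 50 (cap) → 170 left.
Client F: +140 to 170 (cap) → 30 left.
Client Z: +30 (room for 40) → 40. Pool exhausted.
Total = 240×110 + 190×50 + 40×20 + 170×170 + 150×40 = 71600.

71600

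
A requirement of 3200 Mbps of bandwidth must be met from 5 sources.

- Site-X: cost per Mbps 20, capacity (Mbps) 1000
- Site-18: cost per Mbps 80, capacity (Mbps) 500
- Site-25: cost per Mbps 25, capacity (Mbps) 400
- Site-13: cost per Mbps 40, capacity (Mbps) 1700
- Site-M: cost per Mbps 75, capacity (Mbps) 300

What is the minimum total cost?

105500

Fill from the cheapest source first.
Site-X at 20: take all 1000 Mbps ; 2200 still needed.
Take 400 from Site-25 at 25 ; need 1800 more.
Site-13 (40): use full 1700 ; 100 Mbps to go.
Site-M at 75: take 100 of its 300 ; requirement met.
Site-18: unused.
Cost = 1000×20 + 400×25 + 1700×40 + 100×75 = 105500.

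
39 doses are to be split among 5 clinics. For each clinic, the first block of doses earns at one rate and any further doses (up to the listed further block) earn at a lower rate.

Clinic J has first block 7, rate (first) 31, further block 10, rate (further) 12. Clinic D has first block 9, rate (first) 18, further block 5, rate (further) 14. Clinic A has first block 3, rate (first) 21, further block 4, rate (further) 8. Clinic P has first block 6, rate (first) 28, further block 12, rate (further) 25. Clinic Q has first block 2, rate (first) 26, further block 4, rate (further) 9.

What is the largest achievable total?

Rank every tier by rate: Clinic J/first 31 > Clinic P/first 28 > Clinic Q/first 26 > Clinic P/second 25 > Clinic A/first 21 > Clinic D/first 18 > Clinic D/second 14 > Clinic J/second 12 > Clinic Q/second 9 > Clinic A/second 8.
Clinic J first at 31: fill all 7 → 32 left.
Clinic P/first (28): +6 → 26 left.
Clinic Q first at 26: fill all 2 → 24 left.
Fill Clinic P second block (12 at 25) → 12 left.
Fill Clinic A first block (3 at 21) → 9 left.
Fill Clinic D first block (9 at 18) → 0 left.
Total = 31×7 + 28×6 + 26×2 + 25×12 + 21×3 + 18×9 = 962.

962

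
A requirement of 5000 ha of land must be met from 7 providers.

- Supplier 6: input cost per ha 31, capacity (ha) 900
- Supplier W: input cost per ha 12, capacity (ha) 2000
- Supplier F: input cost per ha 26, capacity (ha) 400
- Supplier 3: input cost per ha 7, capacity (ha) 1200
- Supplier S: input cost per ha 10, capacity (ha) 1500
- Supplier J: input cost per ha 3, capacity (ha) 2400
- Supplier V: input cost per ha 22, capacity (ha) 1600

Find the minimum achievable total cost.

Cheapest first:
Supplier J (3): use full 2400 → 2600 ha to go.
Supplier 3 at 7: take all 1200 ha → 1400 still needed.
Supplier S at 10: take 1400 of its 1500 → requirement met.
Supplier W, Supplier V, Supplier F, Supplier 6: unused.
Cost = 2400×3 + 1200×7 + 1400×10 = 29600.

29600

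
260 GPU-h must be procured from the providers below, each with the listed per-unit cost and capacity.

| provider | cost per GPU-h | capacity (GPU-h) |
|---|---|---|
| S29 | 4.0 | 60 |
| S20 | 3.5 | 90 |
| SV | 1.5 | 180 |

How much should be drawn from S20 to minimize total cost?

80

Cheapest first:
SV at 1.5: take all 180 GPU-h — 80 still needed.
Take 80 from S20 at 3.5 to finish.
S29: unused.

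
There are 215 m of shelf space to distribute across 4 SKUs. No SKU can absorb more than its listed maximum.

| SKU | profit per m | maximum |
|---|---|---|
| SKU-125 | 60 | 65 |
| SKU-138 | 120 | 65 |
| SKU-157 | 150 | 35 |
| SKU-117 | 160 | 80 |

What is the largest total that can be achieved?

Rank by profit per m: SKU-117 160 > SKU-157 150 > SKU-138 120 > SKU-125 60.
SKU-117 takes 80 to reach its cap of 80 → 135 left.
SKU-157 takes 35 to reach its cap of 35 → 100 left.
SKU-138: +65 to 65 (cap) → 35 left.
SKU-125: +35 (room for 65) → 35. Pool exhausted.
Total = 60×35 + 120×65 + 150×35 + 160×80 = 27950.

27950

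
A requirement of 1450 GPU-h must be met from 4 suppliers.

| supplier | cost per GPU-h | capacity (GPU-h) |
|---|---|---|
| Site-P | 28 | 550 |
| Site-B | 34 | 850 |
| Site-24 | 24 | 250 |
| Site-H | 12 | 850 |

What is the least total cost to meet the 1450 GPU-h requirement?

Use suppliers in increasing cost order.
Take 850 from Site-H at 12 → need 600 more.
Take 250 from Site-24 at 24 → need 350 more.
Take 350 from Site-P at 28 to finish.
Site-B: unused.
Cost = 850×12 + 250×24 + 350×28 = 26000.

26000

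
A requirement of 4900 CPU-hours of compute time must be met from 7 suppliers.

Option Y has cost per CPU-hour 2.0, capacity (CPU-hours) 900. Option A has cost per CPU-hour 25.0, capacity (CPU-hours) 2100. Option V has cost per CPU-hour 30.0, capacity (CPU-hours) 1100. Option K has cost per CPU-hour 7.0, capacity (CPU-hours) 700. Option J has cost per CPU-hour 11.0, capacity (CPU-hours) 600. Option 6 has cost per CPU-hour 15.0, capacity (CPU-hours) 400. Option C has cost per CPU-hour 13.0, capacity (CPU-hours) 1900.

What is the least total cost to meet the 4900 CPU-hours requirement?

54000

Cheapest first:
Option Y (2.0): use full 900 — 4000 CPU-hours to go.
Option K at 7.0: take all 700 CPU-hours — 3300 still needed.
Option J (11.0): use full 600 — 2700 CPU-hours to go.
Take 1900 from Option C at 13.0 — need 800 more.
Option 6 at 15.0: take all 400 CPU-hours — 400 still needed.
Take 400 from Option A at 25.0 to finish.
Option V: unused.
Cost = 900×2.0 + 700×7.0 + 600×11.0 + 1900×13.0 + 400×15.0 + 400×25.0 = 54000.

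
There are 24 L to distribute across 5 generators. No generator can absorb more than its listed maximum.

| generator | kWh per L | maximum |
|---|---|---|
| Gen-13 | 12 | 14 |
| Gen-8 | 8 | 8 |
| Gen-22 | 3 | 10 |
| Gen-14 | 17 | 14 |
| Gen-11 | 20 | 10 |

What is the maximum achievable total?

438

Order the generators by kWh per L: Gen-11 20 > Gen-14 17 > Gen-13 12 > Gen-8 8 > Gen-22 3.
Gen-11 takes 10 to reach its cap of 10 — 14 left.
Gen-14 takes 14 to reach its cap of 14 — 0 left.
Total = 17×14 + 20×10 = 438.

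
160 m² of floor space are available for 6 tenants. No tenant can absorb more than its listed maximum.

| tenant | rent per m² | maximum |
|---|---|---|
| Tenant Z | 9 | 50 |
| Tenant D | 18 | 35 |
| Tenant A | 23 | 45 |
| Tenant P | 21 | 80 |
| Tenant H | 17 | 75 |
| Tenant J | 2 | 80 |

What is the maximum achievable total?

3345

Highest rent per m² first: Tenant A 23 > Tenant P 21 > Tenant D 18 > Tenant H 17 > Tenant Z 9 > Tenant J 2.
Give Tenant A 45 to hit its cap of 45 — 115 left.
Give Tenant P 80 to hit its cap of 80 — 35 left.
Tenant D takes 35 to reach its cap of 35 — 0 left.
Total = 18×35 + 23×45 + 21×80 = 3345.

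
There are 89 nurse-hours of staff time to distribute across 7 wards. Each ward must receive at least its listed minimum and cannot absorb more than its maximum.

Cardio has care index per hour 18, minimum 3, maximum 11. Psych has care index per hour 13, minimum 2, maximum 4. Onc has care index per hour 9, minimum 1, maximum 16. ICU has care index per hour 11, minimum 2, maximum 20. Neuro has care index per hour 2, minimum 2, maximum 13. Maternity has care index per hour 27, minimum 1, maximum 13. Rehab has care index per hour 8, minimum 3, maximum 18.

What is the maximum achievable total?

Meeting every minimum uses 3+2+1+2+2+1+3 = 14 nurse-hours, leaving 75.
Highest care index per hour first: Maternity 27 > Cardio 18 > Psych 13 > ICU 11 > Onc 9 > Rehab 8 > Neuro 2.
Give Maternity 12 more to hit its cap of 13 → 63 left.
Cardio: +8 to 11 (cap) → 55 left.
Psych: +2 to 4 (cap) → 53 left.
Give ICU 18 more to hit its cap of 20 → 35 left.
Onc takes 15 more to reach its cap of 16 → 20 left.
Rehab takes 15 more to reach its cap of 18 → 5 left.
Only 5 left; Neuro takes them to reach 7.
Total = 18×11 + 13×4 + 9×16 + 11×20 + 2×7 + 27×13 + 8×18 = 1123.

1123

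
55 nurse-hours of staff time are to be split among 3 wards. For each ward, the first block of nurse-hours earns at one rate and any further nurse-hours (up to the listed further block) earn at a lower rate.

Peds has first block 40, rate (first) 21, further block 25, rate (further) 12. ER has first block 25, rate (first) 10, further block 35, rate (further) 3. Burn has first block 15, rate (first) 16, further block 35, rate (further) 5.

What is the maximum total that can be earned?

1080

Rank every tier by rate: Peds/first 21 > Burn/first 16 > Peds/second 12 > ER/first 10 > Burn/second 5 > ER/second 3.
Fill Peds first block (40 at 21) ; 15 left.
Burn first at 16: fill all 15 ; 0 left.
Total = 21×40 + 16×15 = 1080.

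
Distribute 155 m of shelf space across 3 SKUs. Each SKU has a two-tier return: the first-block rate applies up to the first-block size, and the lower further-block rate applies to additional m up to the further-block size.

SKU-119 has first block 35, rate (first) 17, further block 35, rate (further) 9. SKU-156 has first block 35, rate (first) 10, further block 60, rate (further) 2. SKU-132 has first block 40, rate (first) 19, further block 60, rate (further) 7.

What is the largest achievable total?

Treat each block as its own option and order by rate: SKU-132/T1 19 > SKU-119/T1 17 > SKU-156/T1 10 > SKU-119/T2 9 > SKU-132/T2 7 > SKU-156/T2 2.
SKU-132 T1 at 19: fill all 40 — 115 left.
Fill SKU-119 T1 block (35 at 17) — 80 left.
SKU-156/T1 (10): +35 — 45 left.
SKU-119/T2 (9): +35 — 10 left.
SKU-132 T2 at 7: only 10 left, fill 10.
Total = 19×40 + 17×35 + 10×35 + 9×35 + 7×10 = 2090.

2090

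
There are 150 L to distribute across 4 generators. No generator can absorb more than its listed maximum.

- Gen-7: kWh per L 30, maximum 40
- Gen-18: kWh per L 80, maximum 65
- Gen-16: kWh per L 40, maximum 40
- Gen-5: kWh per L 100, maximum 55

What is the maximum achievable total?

Highest kWh per L first: Gen-5 100 > Gen-18 80 > Gen-16 40 > Gen-7 30.
Gen-5 takes 55 to reach its cap of 55 → 95 left.
Give Gen-18 65 to hit its cap of 65 → 30 left.
Only 30 left; Gen-16 takes them to reach 30.
Total = 80×65 + 40×30 + 100×55 = 11900.

11900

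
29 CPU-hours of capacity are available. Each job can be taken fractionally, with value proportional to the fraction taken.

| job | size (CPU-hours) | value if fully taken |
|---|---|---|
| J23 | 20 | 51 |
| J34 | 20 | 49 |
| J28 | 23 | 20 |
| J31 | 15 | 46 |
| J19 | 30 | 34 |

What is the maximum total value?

81.7

Best value per unit of size first: J31 46/15≈3.07, J23 51/20≈2.55, J34 49/20≈2.45, J19 34/30≈1.13, J28 20/23≈0.87.
Take all of J31 (15 CPU-hours, value 46) — 14 CPU-hours left.
Only 14 CPU-hours remain; take 14/20 of J23 for value 51×14/20 = 35.7.
Total value = 81.7.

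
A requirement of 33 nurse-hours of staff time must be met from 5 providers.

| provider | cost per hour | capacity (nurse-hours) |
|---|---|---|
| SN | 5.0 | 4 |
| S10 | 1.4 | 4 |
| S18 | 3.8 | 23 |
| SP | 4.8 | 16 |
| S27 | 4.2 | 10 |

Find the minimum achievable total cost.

118.2

Fill from the cheapest provider first.
S10 at 1.4: take all 4 nurse-hours — 29 still needed.
S18 at 3.8: take all 23 nurse-hours — 6 still needed.
S27 (4.2): take the remaining 6 — done.
SP, SN: unused.
Cost = 4×1.4 + 23×3.8 + 6×4.2 = 118.2.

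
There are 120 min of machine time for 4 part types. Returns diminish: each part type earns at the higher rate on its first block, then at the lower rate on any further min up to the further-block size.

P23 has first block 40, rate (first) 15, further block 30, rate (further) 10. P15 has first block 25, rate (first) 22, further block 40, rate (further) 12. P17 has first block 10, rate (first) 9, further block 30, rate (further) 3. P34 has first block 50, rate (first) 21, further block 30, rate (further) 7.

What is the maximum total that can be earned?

Order all 8 blocks by rate: P15/tier1 22 > P34/tier1 21 > P23/tier1 15 > P15/tier2 12 > P23/tier2 10 > P17/tier1 9 > P34/tier2 7 > P17/tier2 3.
P15/tier1 (22): +25 — 95 left.
P34/tier1 (21): +50 — 45 left.
P23/tier1 (15): +40 — 5 left.
5 remain; put them into P15 tier2 at 12.
Total = 22×25 + 21×50 + 15×40 + 12×5 = 2260.

2260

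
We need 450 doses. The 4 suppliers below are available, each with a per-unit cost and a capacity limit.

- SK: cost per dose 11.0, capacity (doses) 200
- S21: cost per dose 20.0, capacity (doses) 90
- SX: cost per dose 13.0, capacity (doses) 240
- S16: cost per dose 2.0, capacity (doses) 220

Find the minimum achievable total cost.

Use suppliers in increasing cost order.
S16 at 2.0: take all 220 doses ; 230 still needed.
SK at 11.0: take all 200 doses ; 30 still needed.
Take 30 from SX at 13.0 to finish.
S21: unused.
Cost = 220×2.0 + 200×11.0 + 30×13.0 = 3030.

3030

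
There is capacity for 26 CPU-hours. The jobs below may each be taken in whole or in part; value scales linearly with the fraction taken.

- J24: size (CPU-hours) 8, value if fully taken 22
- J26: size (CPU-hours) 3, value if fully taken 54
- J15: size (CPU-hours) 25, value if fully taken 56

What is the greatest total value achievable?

Rank by value-to-size ratio: J26 54/3≈18, J24 22/8≈2.75, J15 56/25≈2.24.
J26: take in full, 3 CPU-hours for value 54 → 23 left.
J24: take in full, 8 CPU-hours for value 22 → 15 left.
15 CPU-hours left: a 15/25 share of J15 gives 56×15/25 = 33.6.
Total value = 109.6.

109.6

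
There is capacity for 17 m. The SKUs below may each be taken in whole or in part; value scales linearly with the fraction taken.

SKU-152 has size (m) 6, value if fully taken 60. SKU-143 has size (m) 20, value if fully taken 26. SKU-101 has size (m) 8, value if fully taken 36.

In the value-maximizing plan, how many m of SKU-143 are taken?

3

Rank by value-to-size ratio: SKU-152 60/6≈10, SKU-101 36/8≈4.5, SKU-143 26/20≈1.3.
All 6 m of SKU-152 fit (value 60) — 11 remain.
All 8 m of SKU-101 fit (value 36) — 3 remain.
Only 3 m remain; take 3/20 of SKU-143 for value 26×3/20 = 3.9.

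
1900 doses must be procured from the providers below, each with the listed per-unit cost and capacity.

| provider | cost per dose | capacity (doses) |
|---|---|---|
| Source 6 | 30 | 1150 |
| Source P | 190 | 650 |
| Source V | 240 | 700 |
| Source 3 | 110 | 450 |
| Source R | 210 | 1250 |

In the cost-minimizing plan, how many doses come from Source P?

Fill from the cheapest provider first.
Take 1150 from Source 6 at 30 → need 750 more.
Take 450 from Source 3 at 110 → need 300 more.
Take 300 from Source P at 190 to finish.
Source R, Source V: unused.

300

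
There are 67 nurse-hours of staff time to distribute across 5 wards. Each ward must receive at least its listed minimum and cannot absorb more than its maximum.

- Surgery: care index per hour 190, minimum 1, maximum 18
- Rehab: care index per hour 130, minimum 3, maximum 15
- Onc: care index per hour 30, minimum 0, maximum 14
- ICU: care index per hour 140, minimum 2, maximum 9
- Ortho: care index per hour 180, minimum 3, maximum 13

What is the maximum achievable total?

Meeting every minimum uses 1+3+0+2+3 = 9 nurse-hours, leaving 58.
Order the wards by care index per hour: Surgery 190 > Ortho 180 > ICU 140 > Rehab 130 > Onc 30.
Surgery takes 17 more to reach its cap of 18 — 41 left.
Ortho: +10 to 13 (cap) — 31 left.
Give ICU 7 more to hit its cap of 9 — 24 left.
Rehab: +12 to 15 (cap) — 12 left.
Onc: +12 (room for 14) → 12. Pool exhausted.
Total = 190×18 + 130×15 + 30×12 + 140×9 + 180×13 = 9330.

9330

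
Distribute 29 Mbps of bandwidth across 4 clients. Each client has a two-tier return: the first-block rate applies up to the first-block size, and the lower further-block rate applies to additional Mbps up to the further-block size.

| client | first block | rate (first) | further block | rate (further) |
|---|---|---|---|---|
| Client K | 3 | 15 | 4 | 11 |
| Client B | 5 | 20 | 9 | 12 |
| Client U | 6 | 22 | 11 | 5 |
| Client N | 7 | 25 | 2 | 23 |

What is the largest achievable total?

570

Treat each block as its own option and order by rate: Client N/first 25 > Client N/second 23 > Client U/first 22 > Client B/first 20 > Client K/first 15 > Client B/second 12 > Client K/second 11 > Client U/second 5.
Client N first at 25: fill all 7 → 22 left.
Client N second at 23: fill all 2 → 20 left.
Client U first at 22: fill all 6 → 14 left.
Client B/first (20): +5 → 9 left.
Client K first at 15: fill all 3 → 6 left.
Client B second at 12: only 6 left, fill 6.
Total = 25×7 + 23×2 + 22×6 + 20×5 + 15×3 + 12×6 = 570.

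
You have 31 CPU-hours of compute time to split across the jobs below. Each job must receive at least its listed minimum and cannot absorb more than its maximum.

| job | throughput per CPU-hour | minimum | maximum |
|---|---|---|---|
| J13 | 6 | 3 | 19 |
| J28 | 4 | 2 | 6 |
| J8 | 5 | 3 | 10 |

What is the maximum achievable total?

Meeting every minimum uses 3+2+3 = 8 CPU-hours, leaving 23.
Rank by throughput per CPU-hour: J13 6 > J8 5 > J28 4.
J13: +16 to 19 (cap) → 7 left.
Give J8 7 more to hit its cap of 10 → 0 left.
Total = 6×19 + 4×2 + 5×10 = 172.

172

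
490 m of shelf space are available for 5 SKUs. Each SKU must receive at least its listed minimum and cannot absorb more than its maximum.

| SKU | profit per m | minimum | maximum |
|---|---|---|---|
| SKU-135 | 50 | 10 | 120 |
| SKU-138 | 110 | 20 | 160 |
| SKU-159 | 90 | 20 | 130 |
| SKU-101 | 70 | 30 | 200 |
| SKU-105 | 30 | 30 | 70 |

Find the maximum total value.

Meeting every minimum uses 10+20+20+30+30 = 110 m, leaving 380.
Order the SKUs by profit per m: SKU-138 110 > SKU-159 90 > SKU-101 70 > SKU-135 50 > SKU-105 30.
SKU-138: +140 to 160 (cap) — 240 left.
SKU-159: +110 to 130 (cap) — 130 left.
Only 130 left; SKU-101 takes them to reach 160.
Total = 50×10 + 110×160 + 90×130 + 70×160 + 30×30 = 41900.

41900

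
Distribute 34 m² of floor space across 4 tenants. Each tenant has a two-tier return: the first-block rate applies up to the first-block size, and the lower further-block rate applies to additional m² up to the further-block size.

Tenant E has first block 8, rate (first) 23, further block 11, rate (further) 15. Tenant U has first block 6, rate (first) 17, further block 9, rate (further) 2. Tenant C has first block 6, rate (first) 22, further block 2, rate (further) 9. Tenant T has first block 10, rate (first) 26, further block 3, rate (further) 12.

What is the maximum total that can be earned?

Treat each block as its own option and order by rate: Tenant T/T1 26 > Tenant E/T1 23 > Tenant C/T1 22 > Tenant U/T1 17 > Tenant E/T2 15 > Tenant T/T2 12 > Tenant C/T2 9 > Tenant U/T2 2.
Tenant T/T1 (26): +10 → 24 left.
Tenant E T1 at 23: fill all 8 → 16 left.
Tenant C T1 at 22: fill all 6 → 10 left.
Tenant U/T1 (17): +6 → 4 left.
Tenant E/T2: +4 of 11 at 15; pool empty.
Total = 26×10 + 23×8 + 22×6 + 17×6 + 15×4 = 738.

738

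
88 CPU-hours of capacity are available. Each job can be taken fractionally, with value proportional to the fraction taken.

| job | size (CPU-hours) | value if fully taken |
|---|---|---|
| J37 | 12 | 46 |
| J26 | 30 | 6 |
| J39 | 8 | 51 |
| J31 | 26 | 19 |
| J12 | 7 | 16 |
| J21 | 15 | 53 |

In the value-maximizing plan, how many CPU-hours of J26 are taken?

Sort by value density: J39 51/8≈6.38, J37 46/12≈3.83, J21 53/15≈3.53, J12 16/7≈2.29, J31 19/26≈0.731, J26 6/30≈0.2.
All 8 CPU-hours of J39 fit (value 51) — 80 remain.
All 12 CPU-hours of J37 fit (value 46) — 68 remain.
All 15 CPU-hours of J21 fit (value 53) — 53 remain.
All 7 CPU-hours of J12 fit (value 16) — 46 remain.
All 26 CPU-hours of J31 fit (value 19) — 20 remain.
Fill the last 20 CPU-hours with part of J26: 20/30 of it earns 4.

20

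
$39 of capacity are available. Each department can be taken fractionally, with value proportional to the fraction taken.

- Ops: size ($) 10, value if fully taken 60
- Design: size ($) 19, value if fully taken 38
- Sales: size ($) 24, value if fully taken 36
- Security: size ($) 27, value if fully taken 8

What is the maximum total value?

Sort by value density: Ops 60/10≈6, Design 38/19≈2, Sales 36/24≈1.5, Security 8/27≈0.296.
Take all of Ops (10 $, value 60) ; 29 $ left.
All 19 $ of Design fit (value 38) ; 10 remain.
Fill the last 10 $ with part of Sales: 10/24 of it earns 15.
Total value = 113.

113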